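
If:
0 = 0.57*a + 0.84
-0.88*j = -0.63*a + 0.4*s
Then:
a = -1.47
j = -0.454545454545455*s - 1.05502392344498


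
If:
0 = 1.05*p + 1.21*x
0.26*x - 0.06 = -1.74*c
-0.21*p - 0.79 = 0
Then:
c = -0.45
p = -3.76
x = 3.26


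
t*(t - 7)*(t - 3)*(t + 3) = t^4 - 7*t^3 - 9*t^2 + 63*t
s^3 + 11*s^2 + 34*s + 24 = (s + 1)*(s + 4)*(s + 6)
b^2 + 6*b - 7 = (b - 1)*(b + 7)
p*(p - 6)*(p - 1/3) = p^3 - 19*p^2/3 + 2*p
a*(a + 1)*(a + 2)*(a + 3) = a^4 + 6*a^3 + 11*a^2 + 6*a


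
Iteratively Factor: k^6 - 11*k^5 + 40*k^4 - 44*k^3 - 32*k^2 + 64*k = (k - 2)*(k^5 - 9*k^4 + 22*k^3 - 32*k) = (k - 2)^2*(k^4 - 7*k^3 + 8*k^2 + 16*k) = (k - 4)*(k - 2)^2*(k^3 - 3*k^2 - 4*k) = (k - 4)^2*(k - 2)^2*(k^2 + k) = (k - 4)^2*(k - 2)^2*(k + 1)*(k)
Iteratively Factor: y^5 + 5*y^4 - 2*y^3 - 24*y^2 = (y - 2)*(y^4 + 7*y^3 + 12*y^2) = (y - 2)*(y + 3)*(y^3 + 4*y^2) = (y - 2)*(y + 3)*(y + 4)*(y^2) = y*(y - 2)*(y + 3)*(y + 4)*(y)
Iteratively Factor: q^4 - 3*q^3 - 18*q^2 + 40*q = (q)*(q^3 - 3*q^2 - 18*q + 40) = q*(q + 4)*(q^2 - 7*q + 10) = q*(q - 2)*(q + 4)*(q - 5)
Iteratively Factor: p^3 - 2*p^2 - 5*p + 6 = (p + 2)*(p^2 - 4*p + 3) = (p - 1)*(p + 2)*(p - 3)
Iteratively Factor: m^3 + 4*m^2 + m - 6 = (m + 2)*(m^2 + 2*m - 3) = (m - 1)*(m + 2)*(m + 3)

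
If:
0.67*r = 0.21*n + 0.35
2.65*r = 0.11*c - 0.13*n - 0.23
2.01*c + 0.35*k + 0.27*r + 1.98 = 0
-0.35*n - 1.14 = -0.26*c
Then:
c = 2.51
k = -20.13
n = -1.39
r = 0.09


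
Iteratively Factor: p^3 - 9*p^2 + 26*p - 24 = (p - 4)*(p^2 - 5*p + 6) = (p - 4)*(p - 2)*(p - 3)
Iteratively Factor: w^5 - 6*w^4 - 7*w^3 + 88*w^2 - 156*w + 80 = (w - 2)*(w^4 - 4*w^3 - 15*w^2 + 58*w - 40) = (w - 2)*(w - 1)*(w^3 - 3*w^2 - 18*w + 40) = (w - 5)*(w - 2)*(w - 1)*(w^2 + 2*w - 8) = (w - 5)*(w - 2)^2*(w - 1)*(w + 4)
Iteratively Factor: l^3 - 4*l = (l)*(l^2 - 4) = l*(l - 2)*(l + 2)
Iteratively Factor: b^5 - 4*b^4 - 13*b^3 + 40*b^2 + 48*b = (b)*(b^4 - 4*b^3 - 13*b^2 + 40*b + 48) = b*(b - 4)*(b^3 - 13*b - 12) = b*(b - 4)*(b + 3)*(b^2 - 3*b - 4) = b*(b - 4)*(b + 1)*(b + 3)*(b - 4)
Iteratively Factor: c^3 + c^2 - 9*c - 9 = (c - 3)*(c^2 + 4*c + 3) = (c - 3)*(c + 3)*(c + 1)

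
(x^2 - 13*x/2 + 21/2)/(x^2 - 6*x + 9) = (x - 7/2)/(x - 3)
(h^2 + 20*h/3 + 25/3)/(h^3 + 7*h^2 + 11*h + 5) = (h + 5/3)/(h^2 + 2*h + 1)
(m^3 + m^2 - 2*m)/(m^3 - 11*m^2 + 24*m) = (m^2 + m - 2)/(m^2 - 11*m + 24)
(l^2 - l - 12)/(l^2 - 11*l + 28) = (l + 3)/(l - 7)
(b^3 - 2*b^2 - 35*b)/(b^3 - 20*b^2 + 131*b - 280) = b*(b + 5)/(b^2 - 13*b + 40)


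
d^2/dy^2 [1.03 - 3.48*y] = 0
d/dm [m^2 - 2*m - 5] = 2*m - 2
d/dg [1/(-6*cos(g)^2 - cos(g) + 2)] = -(12*cos(g) + 1)*sin(g)/(6*cos(g)^2 + cos(g) - 2)^2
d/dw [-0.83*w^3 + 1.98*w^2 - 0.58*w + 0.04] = -2.49*w^2 + 3.96*w - 0.58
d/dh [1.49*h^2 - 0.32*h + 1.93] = 2.98*h - 0.32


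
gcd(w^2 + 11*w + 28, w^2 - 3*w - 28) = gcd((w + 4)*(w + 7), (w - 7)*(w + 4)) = w + 4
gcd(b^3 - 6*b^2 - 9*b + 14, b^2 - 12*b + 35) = b - 7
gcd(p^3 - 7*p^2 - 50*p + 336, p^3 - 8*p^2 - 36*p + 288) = p^2 - 14*p + 48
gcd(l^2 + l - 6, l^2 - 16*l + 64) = 1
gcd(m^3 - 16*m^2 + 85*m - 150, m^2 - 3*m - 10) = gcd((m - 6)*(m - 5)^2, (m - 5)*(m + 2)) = m - 5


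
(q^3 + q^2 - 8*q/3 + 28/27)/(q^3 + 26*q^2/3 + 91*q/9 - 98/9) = (q - 2/3)/(q + 7)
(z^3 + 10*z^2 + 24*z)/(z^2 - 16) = z*(z + 6)/(z - 4)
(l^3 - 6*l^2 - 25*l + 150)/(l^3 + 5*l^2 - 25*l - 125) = (l - 6)/(l + 5)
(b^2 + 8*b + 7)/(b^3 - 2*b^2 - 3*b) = (b + 7)/(b*(b - 3))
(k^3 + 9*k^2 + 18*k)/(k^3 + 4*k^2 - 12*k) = (k + 3)/(k - 2)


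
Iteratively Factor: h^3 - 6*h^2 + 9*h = (h - 3)*(h^2 - 3*h) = h*(h - 3)*(h - 3)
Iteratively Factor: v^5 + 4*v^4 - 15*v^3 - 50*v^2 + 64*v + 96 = (v + 4)*(v^4 - 15*v^2 + 10*v + 24) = (v + 4)^2*(v^3 - 4*v^2 + v + 6) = (v - 3)*(v + 4)^2*(v^2 - v - 2) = (v - 3)*(v + 1)*(v + 4)^2*(v - 2)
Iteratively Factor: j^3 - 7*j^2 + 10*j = (j - 5)*(j^2 - 2*j) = j*(j - 5)*(j - 2)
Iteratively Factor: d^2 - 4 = (d + 2)*(d - 2)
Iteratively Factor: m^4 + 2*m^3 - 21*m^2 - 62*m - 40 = (m + 2)*(m^3 - 21*m - 20) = (m + 2)*(m + 4)*(m^2 - 4*m - 5) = (m + 1)*(m + 2)*(m + 4)*(m - 5)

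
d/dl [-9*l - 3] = -9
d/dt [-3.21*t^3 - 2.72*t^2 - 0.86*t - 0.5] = -9.63*t^2 - 5.44*t - 0.86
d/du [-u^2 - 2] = -2*u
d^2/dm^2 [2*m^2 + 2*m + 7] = 4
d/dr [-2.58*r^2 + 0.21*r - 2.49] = 0.21 - 5.16*r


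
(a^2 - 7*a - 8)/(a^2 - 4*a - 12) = (-a^2 + 7*a + 8)/(-a^2 + 4*a + 12)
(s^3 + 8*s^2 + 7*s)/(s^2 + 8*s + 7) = s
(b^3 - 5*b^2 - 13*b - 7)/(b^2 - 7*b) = b + 2 + 1/b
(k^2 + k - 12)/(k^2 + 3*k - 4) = (k - 3)/(k - 1)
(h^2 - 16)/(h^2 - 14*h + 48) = (h^2 - 16)/(h^2 - 14*h + 48)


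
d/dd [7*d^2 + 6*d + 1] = 14*d + 6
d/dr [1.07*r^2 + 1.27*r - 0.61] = 2.14*r + 1.27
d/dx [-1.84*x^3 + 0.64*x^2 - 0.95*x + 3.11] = -5.52*x^2 + 1.28*x - 0.95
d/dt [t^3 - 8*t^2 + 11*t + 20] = 3*t^2 - 16*t + 11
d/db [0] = 0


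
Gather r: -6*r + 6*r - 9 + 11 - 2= 0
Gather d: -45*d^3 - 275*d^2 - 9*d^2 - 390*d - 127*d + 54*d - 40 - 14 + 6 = -45*d^3 - 284*d^2 - 463*d - 48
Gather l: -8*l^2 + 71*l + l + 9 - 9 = -8*l^2 + 72*l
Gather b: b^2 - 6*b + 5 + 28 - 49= b^2 - 6*b - 16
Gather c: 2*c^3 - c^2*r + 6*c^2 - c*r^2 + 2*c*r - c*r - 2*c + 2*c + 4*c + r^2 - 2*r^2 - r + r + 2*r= 2*c^3 + c^2*(6 - r) + c*(-r^2 + r + 4) - r^2 + 2*r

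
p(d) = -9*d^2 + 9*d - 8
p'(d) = 9 - 18*d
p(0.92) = -7.34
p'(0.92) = -7.56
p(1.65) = -17.65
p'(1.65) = -20.70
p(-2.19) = -70.87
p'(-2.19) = 48.42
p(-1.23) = -32.69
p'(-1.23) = 31.14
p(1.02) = -8.18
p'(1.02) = -9.36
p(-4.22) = -206.26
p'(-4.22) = 84.96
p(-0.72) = -19.15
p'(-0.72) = 21.96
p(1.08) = -8.78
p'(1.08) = -10.44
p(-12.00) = -1412.00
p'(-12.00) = 225.00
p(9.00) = -656.00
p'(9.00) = -153.00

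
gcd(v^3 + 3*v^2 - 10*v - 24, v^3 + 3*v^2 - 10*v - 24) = v^3 + 3*v^2 - 10*v - 24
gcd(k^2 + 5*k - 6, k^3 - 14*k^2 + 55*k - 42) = k - 1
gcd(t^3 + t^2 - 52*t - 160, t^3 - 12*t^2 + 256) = t^2 - 4*t - 32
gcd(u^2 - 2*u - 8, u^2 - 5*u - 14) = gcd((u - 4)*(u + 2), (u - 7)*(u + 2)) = u + 2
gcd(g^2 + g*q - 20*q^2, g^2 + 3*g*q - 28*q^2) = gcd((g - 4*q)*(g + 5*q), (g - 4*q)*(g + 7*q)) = -g + 4*q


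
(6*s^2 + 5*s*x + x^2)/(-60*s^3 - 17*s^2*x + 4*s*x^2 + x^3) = (2*s + x)/(-20*s^2 + s*x + x^2)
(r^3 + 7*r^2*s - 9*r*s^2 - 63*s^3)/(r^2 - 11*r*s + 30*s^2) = (r^3 + 7*r^2*s - 9*r*s^2 - 63*s^3)/(r^2 - 11*r*s + 30*s^2)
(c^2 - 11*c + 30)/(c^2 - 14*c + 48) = (c - 5)/(c - 8)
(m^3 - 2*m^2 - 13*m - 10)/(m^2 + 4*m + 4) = (m^2 - 4*m - 5)/(m + 2)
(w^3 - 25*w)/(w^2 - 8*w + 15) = w*(w + 5)/(w - 3)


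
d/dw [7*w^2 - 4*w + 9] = 14*w - 4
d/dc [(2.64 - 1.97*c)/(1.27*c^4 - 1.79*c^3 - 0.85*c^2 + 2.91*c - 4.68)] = (7.5057*c^4 - 20.4638*c^3 + 12.5023*c^2 + 4.488*c + 1.5372)/(1.6129*c^8 - 4.5466*c^7 + 1.0451*c^6 + 10.4344*c^5 - 21.5825*c^4 + 11.8074*c^3 + 16.4241*c^2 - 27.2376*c + 21.9024)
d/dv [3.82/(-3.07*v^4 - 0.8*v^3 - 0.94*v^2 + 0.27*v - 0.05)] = (46.9096*v^3 + 9.168*v^2 + 7.1816*v - 1.0314)/(3.07*v^4 + 0.8*v^3 + 0.94*v^2 - 0.27*v + 0.05)^2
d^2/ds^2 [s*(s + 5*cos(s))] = -5*s*cos(s) - 10*sin(s) + 2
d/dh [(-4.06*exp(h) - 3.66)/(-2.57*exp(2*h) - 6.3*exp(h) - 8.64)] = (-10.4342*exp(2*h) - 18.8124*exp(h) + 12.0204)*exp(h)/(6.6049*exp(4*h) + 32.382*exp(3*h) + 84.0996*exp(2*h) + 108.864*exp(h) + 74.6496)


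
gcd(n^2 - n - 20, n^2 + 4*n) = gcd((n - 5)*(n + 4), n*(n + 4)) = n + 4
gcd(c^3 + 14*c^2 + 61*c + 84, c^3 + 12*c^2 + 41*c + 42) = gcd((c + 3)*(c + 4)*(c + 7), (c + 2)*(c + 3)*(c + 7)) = c^2 + 10*c + 21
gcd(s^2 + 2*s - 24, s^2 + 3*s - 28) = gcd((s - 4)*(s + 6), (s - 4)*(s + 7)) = s - 4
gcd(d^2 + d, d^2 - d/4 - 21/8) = 1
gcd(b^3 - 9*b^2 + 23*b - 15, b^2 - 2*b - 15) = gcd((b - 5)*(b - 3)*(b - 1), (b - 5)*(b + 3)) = b - 5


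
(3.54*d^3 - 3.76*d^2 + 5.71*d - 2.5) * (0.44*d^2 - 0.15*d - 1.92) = 1.5576*d^5 - 2.1854*d^4 - 3.7204*d^3 + 5.2627*d^2 - 10.5882*d + 4.8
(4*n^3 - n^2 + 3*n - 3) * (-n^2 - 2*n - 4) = -4*n^5 - 7*n^4 - 17*n^3 + n^2 - 6*n + 12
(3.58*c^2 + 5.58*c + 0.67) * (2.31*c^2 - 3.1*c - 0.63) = 8.2698*c^4 + 1.7918*c^3 - 18.0057*c^2 - 5.5924*c - 0.4221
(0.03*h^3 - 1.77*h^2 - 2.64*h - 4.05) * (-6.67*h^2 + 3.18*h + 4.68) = -0.2001*h^5 + 11.9013*h^4 + 12.1206*h^3 + 10.3347*h^2 - 25.2342*h - 18.954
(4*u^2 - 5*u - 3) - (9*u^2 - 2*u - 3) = -5*u^2 - 3*u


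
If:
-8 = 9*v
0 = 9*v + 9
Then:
No Solution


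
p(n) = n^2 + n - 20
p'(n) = 2*n + 1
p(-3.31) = -12.35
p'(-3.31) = -5.62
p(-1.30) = -19.61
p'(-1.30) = -1.60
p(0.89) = -18.32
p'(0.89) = 2.78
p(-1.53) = -19.19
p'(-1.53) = -2.06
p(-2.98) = -14.10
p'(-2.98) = -4.96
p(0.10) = -19.89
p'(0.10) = 1.20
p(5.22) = 12.47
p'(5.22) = 11.44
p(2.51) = -11.19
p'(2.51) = 6.02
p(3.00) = -8.00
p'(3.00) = 7.00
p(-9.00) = 52.00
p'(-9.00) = -17.00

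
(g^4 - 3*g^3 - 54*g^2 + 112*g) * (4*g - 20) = 4*g^5 - 32*g^4 - 156*g^3 + 1528*g^2 - 2240*g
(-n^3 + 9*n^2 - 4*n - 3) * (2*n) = -2*n^4 + 18*n^3 - 8*n^2 - 6*n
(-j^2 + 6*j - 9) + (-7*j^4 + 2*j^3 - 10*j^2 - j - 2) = -7*j^4 + 2*j^3 - 11*j^2 + 5*j - 11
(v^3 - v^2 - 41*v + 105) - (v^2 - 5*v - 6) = v^3 - 2*v^2 - 36*v + 111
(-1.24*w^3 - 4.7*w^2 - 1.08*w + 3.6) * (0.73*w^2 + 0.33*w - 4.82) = -0.9052*w^5 - 3.8402*w^4 + 3.6374*w^3 + 24.9256*w^2 + 6.3936*w - 17.352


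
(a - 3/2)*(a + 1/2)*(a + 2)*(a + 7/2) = a^4 + 9*a^3/2 + 3*a^2/4 - 89*a/8 - 21/4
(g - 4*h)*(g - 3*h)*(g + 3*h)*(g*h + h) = g^4*h - 4*g^3*h^2 + g^3*h - 9*g^2*h^3 - 4*g^2*h^2 + 36*g*h^4 - 9*g*h^3 + 36*h^4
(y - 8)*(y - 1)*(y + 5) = y^3 - 4*y^2 - 37*y + 40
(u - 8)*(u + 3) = u^2 - 5*u - 24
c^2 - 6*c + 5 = (c - 5)*(c - 1)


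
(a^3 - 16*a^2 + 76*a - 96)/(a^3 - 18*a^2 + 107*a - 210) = (a^2 - 10*a + 16)/(a^2 - 12*a + 35)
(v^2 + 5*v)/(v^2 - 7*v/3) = 3*(v + 5)/(3*v - 7)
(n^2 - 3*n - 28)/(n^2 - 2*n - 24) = (n - 7)/(n - 6)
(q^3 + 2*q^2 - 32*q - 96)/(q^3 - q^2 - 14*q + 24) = (q^2 - 2*q - 24)/(q^2 - 5*q + 6)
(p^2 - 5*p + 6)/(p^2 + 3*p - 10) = (p - 3)/(p + 5)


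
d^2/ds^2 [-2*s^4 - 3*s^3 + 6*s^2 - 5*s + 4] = -24*s^2 - 18*s + 12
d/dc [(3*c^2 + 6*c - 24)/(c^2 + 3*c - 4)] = 3/(c^2 - 2*c + 1)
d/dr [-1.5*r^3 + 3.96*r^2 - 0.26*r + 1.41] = -4.5*r^2 + 7.92*r - 0.26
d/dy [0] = 0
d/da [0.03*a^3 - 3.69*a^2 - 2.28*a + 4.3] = 0.09*a^2 - 7.38*a - 2.28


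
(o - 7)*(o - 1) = o^2 - 8*o + 7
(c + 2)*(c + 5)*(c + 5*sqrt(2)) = c^3 + 7*c^2 + 5*sqrt(2)*c^2 + 10*c + 35*sqrt(2)*c + 50*sqrt(2)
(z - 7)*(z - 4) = z^2 - 11*z + 28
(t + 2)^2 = t^2 + 4*t + 4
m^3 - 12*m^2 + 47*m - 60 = (m - 5)*(m - 4)*(m - 3)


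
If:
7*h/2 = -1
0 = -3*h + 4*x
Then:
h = -2/7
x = -3/14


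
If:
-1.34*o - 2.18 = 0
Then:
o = -1.63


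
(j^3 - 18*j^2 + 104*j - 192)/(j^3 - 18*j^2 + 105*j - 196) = (j^2 - 14*j + 48)/(j^2 - 14*j + 49)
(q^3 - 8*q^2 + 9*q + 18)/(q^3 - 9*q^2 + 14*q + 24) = (q - 3)/(q - 4)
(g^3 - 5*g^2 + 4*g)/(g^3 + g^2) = (g^2 - 5*g + 4)/(g*(g + 1))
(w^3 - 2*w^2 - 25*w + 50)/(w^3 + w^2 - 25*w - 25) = (w - 2)/(w + 1)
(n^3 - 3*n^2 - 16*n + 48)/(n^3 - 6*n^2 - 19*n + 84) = (n - 4)/(n - 7)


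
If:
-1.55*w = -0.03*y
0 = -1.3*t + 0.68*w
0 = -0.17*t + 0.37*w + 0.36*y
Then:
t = 0.00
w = 0.00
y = 0.00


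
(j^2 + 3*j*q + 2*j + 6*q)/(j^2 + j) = (j^2 + 3*j*q + 2*j + 6*q)/(j*(j + 1))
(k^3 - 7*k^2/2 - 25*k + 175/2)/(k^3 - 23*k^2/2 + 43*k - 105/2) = (k + 5)/(k - 3)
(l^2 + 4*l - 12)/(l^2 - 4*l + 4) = (l + 6)/(l - 2)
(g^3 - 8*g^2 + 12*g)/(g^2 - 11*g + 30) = g*(g - 2)/(g - 5)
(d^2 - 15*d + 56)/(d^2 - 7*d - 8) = (d - 7)/(d + 1)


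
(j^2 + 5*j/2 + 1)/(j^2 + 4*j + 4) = (j + 1/2)/(j + 2)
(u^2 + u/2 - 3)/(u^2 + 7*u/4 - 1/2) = 2*(2*u - 3)/(4*u - 1)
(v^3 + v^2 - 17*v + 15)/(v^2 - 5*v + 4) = (v^2 + 2*v - 15)/(v - 4)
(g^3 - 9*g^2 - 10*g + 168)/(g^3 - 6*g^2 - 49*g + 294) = (g + 4)/(g + 7)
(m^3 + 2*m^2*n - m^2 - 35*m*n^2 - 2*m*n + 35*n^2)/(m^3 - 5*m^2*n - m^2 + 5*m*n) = (m + 7*n)/m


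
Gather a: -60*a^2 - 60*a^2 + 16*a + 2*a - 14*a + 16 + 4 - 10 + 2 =-120*a^2 + 4*a + 12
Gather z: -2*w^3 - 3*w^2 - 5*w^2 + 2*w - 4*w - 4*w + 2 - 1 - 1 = -2*w^3 - 8*w^2 - 6*w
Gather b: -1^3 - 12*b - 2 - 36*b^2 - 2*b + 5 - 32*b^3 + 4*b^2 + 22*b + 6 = -32*b^3 - 32*b^2 + 8*b + 8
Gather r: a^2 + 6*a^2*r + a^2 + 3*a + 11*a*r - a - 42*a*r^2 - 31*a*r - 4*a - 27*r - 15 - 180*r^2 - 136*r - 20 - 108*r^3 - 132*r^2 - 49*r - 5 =2*a^2 - 2*a - 108*r^3 + r^2*(-42*a - 312) + r*(6*a^2 - 20*a - 212) - 40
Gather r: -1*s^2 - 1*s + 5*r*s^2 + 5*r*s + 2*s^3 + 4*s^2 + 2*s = r*(5*s^2 + 5*s) + 2*s^3 + 3*s^2 + s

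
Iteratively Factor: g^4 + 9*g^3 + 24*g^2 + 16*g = (g + 4)*(g^3 + 5*g^2 + 4*g) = g*(g + 4)*(g^2 + 5*g + 4) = g*(g + 1)*(g + 4)*(g + 4)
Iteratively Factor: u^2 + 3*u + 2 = (u + 2)*(u + 1)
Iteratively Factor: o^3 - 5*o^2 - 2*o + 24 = (o - 3)*(o^2 - 2*o - 8) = (o - 4)*(o - 3)*(o + 2)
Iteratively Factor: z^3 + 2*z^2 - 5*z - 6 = (z + 3)*(z^2 - z - 2) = (z + 1)*(z + 3)*(z - 2)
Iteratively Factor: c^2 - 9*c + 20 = (c - 5)*(c - 4)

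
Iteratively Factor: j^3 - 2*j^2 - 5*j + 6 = (j - 3)*(j^2 + j - 2) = (j - 3)*(j - 1)*(j + 2)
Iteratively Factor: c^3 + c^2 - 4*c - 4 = (c + 1)*(c^2 - 4) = (c - 2)*(c + 1)*(c + 2)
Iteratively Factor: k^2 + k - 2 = (k + 2)*(k - 1)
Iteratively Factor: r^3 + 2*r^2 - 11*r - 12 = (r + 1)*(r^2 + r - 12) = (r + 1)*(r + 4)*(r - 3)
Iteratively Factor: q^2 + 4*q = (q + 4)*(q)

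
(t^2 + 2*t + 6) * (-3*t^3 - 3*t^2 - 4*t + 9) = -3*t^5 - 9*t^4 - 28*t^3 - 17*t^2 - 6*t + 54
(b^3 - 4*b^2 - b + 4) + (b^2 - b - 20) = b^3 - 3*b^2 - 2*b - 16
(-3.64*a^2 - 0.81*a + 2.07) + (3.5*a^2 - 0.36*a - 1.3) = -0.14*a^2 - 1.17*a + 0.77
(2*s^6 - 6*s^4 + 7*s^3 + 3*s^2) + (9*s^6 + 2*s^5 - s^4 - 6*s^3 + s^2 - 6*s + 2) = 11*s^6 + 2*s^5 - 7*s^4 + s^3 + 4*s^2 - 6*s + 2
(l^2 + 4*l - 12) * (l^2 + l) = l^4 + 5*l^3 - 8*l^2 - 12*l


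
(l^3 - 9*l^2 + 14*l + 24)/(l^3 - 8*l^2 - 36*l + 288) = (l^2 - 3*l - 4)/(l^2 - 2*l - 48)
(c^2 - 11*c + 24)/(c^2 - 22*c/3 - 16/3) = 3*(c - 3)/(3*c + 2)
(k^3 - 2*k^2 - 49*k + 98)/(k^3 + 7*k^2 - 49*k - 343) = (k - 2)/(k + 7)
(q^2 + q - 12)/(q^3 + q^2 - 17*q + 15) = (q + 4)/(q^2 + 4*q - 5)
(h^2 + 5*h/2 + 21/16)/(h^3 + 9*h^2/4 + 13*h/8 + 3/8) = (4*h + 7)/(2*(2*h^2 + 3*h + 1))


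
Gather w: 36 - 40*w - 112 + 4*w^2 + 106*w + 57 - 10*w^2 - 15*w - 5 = -6*w^2 + 51*w - 24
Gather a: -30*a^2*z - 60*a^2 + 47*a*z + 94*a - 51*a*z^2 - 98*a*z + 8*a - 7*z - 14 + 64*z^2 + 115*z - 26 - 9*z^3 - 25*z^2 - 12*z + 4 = a^2*(-30*z - 60) + a*(-51*z^2 - 51*z + 102) - 9*z^3 + 39*z^2 + 96*z - 36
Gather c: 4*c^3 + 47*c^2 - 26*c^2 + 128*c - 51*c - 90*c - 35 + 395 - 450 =4*c^3 + 21*c^2 - 13*c - 90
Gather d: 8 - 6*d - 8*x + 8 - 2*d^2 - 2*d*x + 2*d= -2*d^2 + d*(-2*x - 4) - 8*x + 16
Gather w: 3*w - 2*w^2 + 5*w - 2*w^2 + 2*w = -4*w^2 + 10*w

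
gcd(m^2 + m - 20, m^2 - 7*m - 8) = 1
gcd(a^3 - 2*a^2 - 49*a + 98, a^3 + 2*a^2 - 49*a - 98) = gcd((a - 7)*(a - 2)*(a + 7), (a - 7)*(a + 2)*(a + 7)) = a^2 - 49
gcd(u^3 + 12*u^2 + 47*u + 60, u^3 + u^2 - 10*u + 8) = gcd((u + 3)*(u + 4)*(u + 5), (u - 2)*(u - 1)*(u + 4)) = u + 4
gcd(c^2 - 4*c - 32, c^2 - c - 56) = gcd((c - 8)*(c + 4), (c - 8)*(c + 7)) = c - 8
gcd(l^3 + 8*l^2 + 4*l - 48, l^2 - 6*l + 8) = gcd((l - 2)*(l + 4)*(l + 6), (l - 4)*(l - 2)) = l - 2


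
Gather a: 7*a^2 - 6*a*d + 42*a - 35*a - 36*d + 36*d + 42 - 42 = 7*a^2 + a*(7 - 6*d)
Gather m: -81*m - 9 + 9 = -81*m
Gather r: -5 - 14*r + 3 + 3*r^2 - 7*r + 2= 3*r^2 - 21*r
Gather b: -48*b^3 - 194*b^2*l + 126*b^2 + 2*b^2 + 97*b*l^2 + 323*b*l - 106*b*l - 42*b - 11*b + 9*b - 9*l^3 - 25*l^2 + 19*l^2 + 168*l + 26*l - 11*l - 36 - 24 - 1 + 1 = -48*b^3 + b^2*(128 - 194*l) + b*(97*l^2 + 217*l - 44) - 9*l^3 - 6*l^2 + 183*l - 60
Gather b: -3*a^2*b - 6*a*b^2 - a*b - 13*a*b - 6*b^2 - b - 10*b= b^2*(-6*a - 6) + b*(-3*a^2 - 14*a - 11)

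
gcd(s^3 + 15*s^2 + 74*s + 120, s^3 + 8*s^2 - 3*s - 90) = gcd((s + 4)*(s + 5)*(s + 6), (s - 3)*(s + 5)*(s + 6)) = s^2 + 11*s + 30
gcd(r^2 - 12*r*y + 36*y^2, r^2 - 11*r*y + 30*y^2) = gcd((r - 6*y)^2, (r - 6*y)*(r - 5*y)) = -r + 6*y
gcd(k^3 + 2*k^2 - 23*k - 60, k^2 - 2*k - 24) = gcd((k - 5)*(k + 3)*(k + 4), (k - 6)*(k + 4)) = k + 4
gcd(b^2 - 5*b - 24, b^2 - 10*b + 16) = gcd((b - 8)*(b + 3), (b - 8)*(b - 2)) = b - 8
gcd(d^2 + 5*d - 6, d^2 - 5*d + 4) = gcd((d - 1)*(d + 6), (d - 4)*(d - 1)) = d - 1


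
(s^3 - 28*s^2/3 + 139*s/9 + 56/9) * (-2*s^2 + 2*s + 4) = -2*s^5 + 62*s^4/3 - 410*s^3/9 - 170*s^2/9 + 668*s/9 + 224/9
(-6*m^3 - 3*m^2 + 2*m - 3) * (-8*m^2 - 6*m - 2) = 48*m^5 + 60*m^4 + 14*m^3 + 18*m^2 + 14*m + 6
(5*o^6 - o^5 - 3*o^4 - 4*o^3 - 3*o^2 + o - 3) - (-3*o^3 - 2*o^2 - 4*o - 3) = 5*o^6 - o^5 - 3*o^4 - o^3 - o^2 + 5*o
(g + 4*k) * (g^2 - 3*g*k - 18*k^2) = g^3 + g^2*k - 30*g*k^2 - 72*k^3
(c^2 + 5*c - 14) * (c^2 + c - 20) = c^4 + 6*c^3 - 29*c^2 - 114*c + 280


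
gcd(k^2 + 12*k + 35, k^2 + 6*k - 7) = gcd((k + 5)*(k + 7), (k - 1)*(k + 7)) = k + 7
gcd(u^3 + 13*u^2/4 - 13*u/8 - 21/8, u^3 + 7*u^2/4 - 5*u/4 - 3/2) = u^2 - u/4 - 3/4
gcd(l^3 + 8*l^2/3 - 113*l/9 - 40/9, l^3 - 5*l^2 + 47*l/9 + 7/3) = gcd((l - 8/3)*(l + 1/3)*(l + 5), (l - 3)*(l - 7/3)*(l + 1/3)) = l + 1/3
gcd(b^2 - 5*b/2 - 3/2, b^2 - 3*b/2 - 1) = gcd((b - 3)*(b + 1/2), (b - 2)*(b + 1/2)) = b + 1/2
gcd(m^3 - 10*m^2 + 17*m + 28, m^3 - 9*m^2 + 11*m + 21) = m^2 - 6*m - 7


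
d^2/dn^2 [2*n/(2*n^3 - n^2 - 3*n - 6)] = 4*(-n*(-6*n^2 + 2*n + 3)^2 + (-6*n^2 - n*(6*n - 1) + 2*n + 3)*(-2*n^3 + n^2 + 3*n + 6))/(-2*n^3 + n^2 + 3*n + 6)^3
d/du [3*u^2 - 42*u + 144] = 6*u - 42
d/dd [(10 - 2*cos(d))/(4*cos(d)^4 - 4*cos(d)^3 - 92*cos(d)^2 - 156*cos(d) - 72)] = (-3*cos(d)^3 + 25*cos(d)^2 - 17*cos(d) - 213)*sin(d)/(2*(cos(d) - 6)^2*(cos(d) + 1)^3*(cos(d) + 3)^2)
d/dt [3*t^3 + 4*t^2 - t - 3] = 9*t^2 + 8*t - 1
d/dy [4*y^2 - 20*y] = 8*y - 20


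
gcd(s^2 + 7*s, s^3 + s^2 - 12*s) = s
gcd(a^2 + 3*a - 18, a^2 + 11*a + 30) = a + 6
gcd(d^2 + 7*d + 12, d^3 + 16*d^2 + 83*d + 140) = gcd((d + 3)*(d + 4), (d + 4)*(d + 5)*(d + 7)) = d + 4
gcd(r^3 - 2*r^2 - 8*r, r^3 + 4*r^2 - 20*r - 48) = r^2 - 2*r - 8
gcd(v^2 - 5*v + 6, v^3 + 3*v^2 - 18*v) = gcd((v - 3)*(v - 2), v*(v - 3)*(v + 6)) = v - 3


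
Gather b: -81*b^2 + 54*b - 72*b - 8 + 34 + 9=-81*b^2 - 18*b + 35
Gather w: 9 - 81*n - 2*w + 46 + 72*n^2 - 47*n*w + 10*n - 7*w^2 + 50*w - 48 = 72*n^2 - 71*n - 7*w^2 + w*(48 - 47*n) + 7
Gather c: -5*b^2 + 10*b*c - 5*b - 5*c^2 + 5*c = -5*b^2 - 5*b - 5*c^2 + c*(10*b + 5)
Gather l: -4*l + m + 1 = -4*l + m + 1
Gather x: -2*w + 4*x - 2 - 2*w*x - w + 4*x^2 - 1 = -3*w + 4*x^2 + x*(4 - 2*w) - 3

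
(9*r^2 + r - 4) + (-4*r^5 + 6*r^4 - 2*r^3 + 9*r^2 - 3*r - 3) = -4*r^5 + 6*r^4 - 2*r^3 + 18*r^2 - 2*r - 7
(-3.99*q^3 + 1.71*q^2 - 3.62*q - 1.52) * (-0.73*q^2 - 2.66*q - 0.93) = 2.9127*q^5 + 9.3651*q^4 + 1.8047*q^3 + 9.1485*q^2 + 7.4098*q + 1.4136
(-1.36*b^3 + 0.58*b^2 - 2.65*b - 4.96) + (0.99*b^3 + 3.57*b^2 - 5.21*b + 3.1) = -0.37*b^3 + 4.15*b^2 - 7.86*b - 1.86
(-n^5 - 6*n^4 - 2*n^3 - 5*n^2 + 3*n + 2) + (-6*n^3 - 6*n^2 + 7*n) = -n^5 - 6*n^4 - 8*n^3 - 11*n^2 + 10*n + 2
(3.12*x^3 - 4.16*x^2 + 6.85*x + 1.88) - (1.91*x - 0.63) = 3.12*x^3 - 4.16*x^2 + 4.94*x + 2.51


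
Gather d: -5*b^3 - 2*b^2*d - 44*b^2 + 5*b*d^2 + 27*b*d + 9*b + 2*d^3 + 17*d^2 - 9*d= -5*b^3 - 44*b^2 + 9*b + 2*d^3 + d^2*(5*b + 17) + d*(-2*b^2 + 27*b - 9)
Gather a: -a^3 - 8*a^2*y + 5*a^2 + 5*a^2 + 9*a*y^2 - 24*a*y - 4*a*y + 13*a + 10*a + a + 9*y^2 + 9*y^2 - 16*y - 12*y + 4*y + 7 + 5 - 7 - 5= -a^3 + a^2*(10 - 8*y) + a*(9*y^2 - 28*y + 24) + 18*y^2 - 24*y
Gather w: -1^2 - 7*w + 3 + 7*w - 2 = 0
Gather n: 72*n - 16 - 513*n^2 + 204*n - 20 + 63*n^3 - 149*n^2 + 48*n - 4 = 63*n^3 - 662*n^2 + 324*n - 40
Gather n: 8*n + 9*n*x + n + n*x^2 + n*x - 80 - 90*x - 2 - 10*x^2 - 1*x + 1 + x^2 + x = n*(x^2 + 10*x + 9) - 9*x^2 - 90*x - 81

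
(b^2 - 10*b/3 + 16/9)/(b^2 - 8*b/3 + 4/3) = (b - 8/3)/(b - 2)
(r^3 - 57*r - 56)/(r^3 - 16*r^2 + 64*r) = (r^2 + 8*r + 7)/(r*(r - 8))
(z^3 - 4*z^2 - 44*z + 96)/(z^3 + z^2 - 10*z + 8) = (z^2 - 2*z - 48)/(z^2 + 3*z - 4)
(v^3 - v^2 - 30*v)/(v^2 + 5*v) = v - 6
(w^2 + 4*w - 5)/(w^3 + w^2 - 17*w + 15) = 1/(w - 3)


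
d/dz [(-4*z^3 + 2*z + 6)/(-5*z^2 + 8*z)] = 2*(10*z^4 - 32*z^3 + 5*z^2 + 30*z - 24)/(z^2*(25*z^2 - 80*z + 64))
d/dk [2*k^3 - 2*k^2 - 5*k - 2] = 6*k^2 - 4*k - 5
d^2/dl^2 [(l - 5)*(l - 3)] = 2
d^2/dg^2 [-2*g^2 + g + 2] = -4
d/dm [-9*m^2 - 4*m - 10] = -18*m - 4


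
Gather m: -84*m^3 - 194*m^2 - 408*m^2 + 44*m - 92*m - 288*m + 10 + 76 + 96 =-84*m^3 - 602*m^2 - 336*m + 182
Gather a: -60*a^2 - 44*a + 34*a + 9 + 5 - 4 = -60*a^2 - 10*a + 10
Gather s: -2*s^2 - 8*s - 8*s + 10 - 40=-2*s^2 - 16*s - 30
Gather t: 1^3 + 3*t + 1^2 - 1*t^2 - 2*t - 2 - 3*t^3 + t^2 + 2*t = -3*t^3 + 3*t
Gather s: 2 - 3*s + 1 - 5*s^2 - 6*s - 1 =-5*s^2 - 9*s + 2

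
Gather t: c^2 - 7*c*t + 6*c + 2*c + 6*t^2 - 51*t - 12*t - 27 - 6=c^2 + 8*c + 6*t^2 + t*(-7*c - 63) - 33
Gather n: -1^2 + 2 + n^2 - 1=n^2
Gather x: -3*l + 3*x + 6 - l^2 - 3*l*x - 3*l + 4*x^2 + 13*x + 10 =-l^2 - 6*l + 4*x^2 + x*(16 - 3*l) + 16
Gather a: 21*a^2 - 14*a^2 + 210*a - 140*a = 7*a^2 + 70*a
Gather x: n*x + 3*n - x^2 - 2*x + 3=3*n - x^2 + x*(n - 2) + 3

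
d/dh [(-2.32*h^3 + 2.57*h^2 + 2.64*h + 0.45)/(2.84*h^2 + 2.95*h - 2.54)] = (-6.5888*h^4 - 13.688*h^3 + 17.7623*h^2 - 15.6116*h - 8.0331)/(8.0656*h^4 + 16.756*h^3 - 5.7247*h^2 - 14.986*h + 6.4516)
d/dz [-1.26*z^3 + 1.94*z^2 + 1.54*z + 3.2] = -3.78*z^2 + 3.88*z + 1.54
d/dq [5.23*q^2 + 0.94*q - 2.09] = 10.46*q + 0.94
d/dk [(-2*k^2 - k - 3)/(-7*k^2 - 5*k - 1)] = (3*k^2 - 38*k - 14)/(49*k^4 + 70*k^3 + 39*k^2 + 10*k + 1)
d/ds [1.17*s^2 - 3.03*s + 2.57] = 2.34*s - 3.03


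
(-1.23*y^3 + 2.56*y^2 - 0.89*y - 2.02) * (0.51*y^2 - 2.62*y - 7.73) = -0.6273*y^5 + 4.5282*y^4 + 2.3468*y^3 - 18.4872*y^2 + 12.1721*y + 15.6146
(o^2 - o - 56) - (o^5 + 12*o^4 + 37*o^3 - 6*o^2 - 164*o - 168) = -o^5 - 12*o^4 - 37*o^3 + 7*o^2 + 163*o + 112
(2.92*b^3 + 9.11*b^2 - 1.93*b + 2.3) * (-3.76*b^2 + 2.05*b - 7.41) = -10.9792*b^5 - 28.2676*b^4 + 4.2951*b^3 - 80.1096*b^2 + 19.0163*b - 17.043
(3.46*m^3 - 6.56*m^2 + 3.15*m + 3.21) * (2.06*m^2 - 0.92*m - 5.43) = 7.1276*m^5 - 16.6968*m^4 - 6.2636*m^3 + 39.3354*m^2 - 20.0577*m - 17.4303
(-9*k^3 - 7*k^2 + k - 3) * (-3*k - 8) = 27*k^4 + 93*k^3 + 53*k^2 + k + 24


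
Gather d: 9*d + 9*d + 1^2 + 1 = 18*d + 2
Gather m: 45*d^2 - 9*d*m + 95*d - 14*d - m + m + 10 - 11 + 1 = 45*d^2 - 9*d*m + 81*d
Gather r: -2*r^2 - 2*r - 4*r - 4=-2*r^2 - 6*r - 4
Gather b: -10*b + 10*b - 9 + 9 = 0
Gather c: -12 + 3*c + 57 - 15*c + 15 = 60 - 12*c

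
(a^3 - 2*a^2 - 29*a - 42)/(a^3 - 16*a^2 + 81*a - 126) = (a^2 + 5*a + 6)/(a^2 - 9*a + 18)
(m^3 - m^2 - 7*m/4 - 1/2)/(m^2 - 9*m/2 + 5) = (4*m^2 + 4*m + 1)/(2*(2*m - 5))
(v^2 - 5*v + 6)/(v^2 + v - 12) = (v - 2)/(v + 4)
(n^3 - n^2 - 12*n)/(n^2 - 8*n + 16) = n*(n + 3)/(n - 4)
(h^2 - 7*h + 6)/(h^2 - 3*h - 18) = (h - 1)/(h + 3)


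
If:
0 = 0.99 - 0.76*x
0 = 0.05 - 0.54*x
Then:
No Solution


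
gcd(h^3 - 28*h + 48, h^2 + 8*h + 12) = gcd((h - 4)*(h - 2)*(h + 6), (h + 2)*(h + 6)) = h + 6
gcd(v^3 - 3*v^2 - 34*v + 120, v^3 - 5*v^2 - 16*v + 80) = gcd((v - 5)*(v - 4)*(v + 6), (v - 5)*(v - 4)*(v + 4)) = v^2 - 9*v + 20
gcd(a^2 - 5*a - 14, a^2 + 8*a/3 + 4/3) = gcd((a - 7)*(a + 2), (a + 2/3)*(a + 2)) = a + 2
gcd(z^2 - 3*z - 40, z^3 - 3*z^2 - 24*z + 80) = z + 5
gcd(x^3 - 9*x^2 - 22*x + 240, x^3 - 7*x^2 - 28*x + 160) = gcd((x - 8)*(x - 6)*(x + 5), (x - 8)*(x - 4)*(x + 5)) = x^2 - 3*x - 40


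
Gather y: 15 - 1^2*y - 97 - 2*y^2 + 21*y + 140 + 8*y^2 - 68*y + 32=6*y^2 - 48*y + 90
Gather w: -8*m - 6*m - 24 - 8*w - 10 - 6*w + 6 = -14*m - 14*w - 28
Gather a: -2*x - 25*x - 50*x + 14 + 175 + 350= 539 - 77*x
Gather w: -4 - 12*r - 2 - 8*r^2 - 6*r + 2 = -8*r^2 - 18*r - 4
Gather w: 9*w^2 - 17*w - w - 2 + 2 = 9*w^2 - 18*w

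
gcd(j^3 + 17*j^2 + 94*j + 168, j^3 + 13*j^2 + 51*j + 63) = j + 7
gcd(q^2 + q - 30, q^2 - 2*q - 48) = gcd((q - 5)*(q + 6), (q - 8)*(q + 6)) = q + 6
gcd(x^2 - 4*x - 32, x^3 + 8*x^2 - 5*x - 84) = x + 4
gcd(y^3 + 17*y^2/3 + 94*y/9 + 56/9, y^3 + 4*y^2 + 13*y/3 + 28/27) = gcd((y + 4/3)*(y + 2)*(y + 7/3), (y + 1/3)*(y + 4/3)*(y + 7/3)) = y^2 + 11*y/3 + 28/9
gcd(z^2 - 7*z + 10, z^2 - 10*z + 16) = z - 2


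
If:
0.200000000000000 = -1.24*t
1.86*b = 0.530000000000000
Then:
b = 0.28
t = -0.16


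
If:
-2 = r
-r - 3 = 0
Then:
No Solution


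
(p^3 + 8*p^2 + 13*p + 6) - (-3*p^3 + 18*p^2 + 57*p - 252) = 4*p^3 - 10*p^2 - 44*p + 258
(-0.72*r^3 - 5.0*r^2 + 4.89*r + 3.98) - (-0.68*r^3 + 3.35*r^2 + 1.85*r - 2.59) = -0.0399999999999999*r^3 - 8.35*r^2 + 3.04*r + 6.57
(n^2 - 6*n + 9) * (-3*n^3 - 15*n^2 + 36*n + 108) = -3*n^5 + 3*n^4 + 99*n^3 - 243*n^2 - 324*n + 972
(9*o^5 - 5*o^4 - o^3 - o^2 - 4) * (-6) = -54*o^5 + 30*o^4 + 6*o^3 + 6*o^2 + 24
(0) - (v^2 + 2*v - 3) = -v^2 - 2*v + 3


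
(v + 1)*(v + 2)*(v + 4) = v^3 + 7*v^2 + 14*v + 8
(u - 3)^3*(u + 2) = u^4 - 7*u^3 + 9*u^2 + 27*u - 54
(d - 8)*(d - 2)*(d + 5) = d^3 - 5*d^2 - 34*d + 80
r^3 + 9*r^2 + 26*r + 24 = (r + 2)*(r + 3)*(r + 4)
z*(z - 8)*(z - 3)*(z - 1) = z^4 - 12*z^3 + 35*z^2 - 24*z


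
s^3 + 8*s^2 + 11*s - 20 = (s - 1)*(s + 4)*(s + 5)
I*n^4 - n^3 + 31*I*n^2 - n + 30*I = (n - 5*I)*(n + I)*(n + 6*I)*(I*n + 1)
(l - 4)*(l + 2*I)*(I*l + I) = I*l^3 - 2*l^2 - 3*I*l^2 + 6*l - 4*I*l + 8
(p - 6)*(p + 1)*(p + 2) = p^3 - 3*p^2 - 16*p - 12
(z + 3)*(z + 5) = z^2 + 8*z + 15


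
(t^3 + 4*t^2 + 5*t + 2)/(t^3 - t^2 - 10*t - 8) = (t + 1)/(t - 4)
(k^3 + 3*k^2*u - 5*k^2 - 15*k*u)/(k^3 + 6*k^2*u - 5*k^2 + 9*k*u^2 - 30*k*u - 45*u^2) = k/(k + 3*u)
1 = 1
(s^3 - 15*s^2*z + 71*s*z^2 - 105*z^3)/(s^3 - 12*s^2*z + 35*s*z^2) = (s - 3*z)/s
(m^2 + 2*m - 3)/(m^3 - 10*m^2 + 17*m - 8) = (m + 3)/(m^2 - 9*m + 8)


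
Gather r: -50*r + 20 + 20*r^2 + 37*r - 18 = 20*r^2 - 13*r + 2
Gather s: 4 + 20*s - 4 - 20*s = 0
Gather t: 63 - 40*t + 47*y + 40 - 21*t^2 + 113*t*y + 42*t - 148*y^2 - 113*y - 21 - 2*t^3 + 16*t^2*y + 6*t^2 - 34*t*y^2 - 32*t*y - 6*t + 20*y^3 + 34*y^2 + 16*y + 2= -2*t^3 + t^2*(16*y - 15) + t*(-34*y^2 + 81*y - 4) + 20*y^3 - 114*y^2 - 50*y + 84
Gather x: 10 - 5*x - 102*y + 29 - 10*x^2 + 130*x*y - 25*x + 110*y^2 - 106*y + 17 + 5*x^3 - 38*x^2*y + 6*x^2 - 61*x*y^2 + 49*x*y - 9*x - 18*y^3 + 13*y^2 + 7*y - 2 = 5*x^3 + x^2*(-38*y - 4) + x*(-61*y^2 + 179*y - 39) - 18*y^3 + 123*y^2 - 201*y + 54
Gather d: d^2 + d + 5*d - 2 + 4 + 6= d^2 + 6*d + 8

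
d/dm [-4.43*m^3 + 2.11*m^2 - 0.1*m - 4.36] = -13.29*m^2 + 4.22*m - 0.1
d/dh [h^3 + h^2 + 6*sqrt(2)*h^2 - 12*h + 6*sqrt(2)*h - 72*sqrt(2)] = 3*h^2 + 2*h + 12*sqrt(2)*h - 12 + 6*sqrt(2)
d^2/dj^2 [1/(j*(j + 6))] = 2*(j^2 + j*(j + 6) + (j + 6)^2)/(j^3*(j + 6)^3)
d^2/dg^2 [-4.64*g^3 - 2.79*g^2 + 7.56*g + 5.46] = -27.84*g - 5.58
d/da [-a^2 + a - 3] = 1 - 2*a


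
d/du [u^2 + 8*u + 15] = 2*u + 8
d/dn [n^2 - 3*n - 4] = 2*n - 3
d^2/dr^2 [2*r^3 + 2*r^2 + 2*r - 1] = 12*r + 4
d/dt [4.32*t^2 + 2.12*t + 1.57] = 8.64*t + 2.12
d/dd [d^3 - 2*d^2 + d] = 3*d^2 - 4*d + 1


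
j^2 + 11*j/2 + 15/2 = (j + 5/2)*(j + 3)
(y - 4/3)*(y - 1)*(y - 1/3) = y^3 - 8*y^2/3 + 19*y/9 - 4/9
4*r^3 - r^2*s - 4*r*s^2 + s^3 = (-4*r + s)*(-r + s)*(r + s)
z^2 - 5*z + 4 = (z - 4)*(z - 1)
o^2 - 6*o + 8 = (o - 4)*(o - 2)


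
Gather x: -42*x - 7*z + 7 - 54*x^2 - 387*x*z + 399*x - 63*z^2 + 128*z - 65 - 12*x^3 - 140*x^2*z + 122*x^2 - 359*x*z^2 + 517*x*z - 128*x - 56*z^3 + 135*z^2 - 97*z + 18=-12*x^3 + x^2*(68 - 140*z) + x*(-359*z^2 + 130*z + 229) - 56*z^3 + 72*z^2 + 24*z - 40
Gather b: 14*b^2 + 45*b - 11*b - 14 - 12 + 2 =14*b^2 + 34*b - 24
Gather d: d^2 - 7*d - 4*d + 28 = d^2 - 11*d + 28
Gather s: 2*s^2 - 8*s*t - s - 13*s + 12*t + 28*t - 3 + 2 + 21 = 2*s^2 + s*(-8*t - 14) + 40*t + 20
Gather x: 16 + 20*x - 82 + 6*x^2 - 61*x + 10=6*x^2 - 41*x - 56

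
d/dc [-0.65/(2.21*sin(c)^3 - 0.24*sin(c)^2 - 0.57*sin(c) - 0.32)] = (4.3095*sin(c)^2 - 0.312*sin(c) - 0.3705)*cos(c)/(-2.21*sin(c)^3 + 0.24*sin(c)^2 + 0.57*sin(c) + 0.32)^2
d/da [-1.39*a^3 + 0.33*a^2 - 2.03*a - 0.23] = -4.17*a^2 + 0.66*a - 2.03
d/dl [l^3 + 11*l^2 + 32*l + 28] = 3*l^2 + 22*l + 32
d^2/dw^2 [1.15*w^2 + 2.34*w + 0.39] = 2.30000000000000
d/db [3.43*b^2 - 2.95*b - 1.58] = 6.86*b - 2.95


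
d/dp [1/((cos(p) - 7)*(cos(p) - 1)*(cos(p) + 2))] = 3*(cos(p)^2 - 4*cos(p) - 3)*sin(p)/((cos(p) - 7)^2*(cos(p) - 1)^2*(cos(p) + 2)^2)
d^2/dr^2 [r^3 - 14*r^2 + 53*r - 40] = 6*r - 28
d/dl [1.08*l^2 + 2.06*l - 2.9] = 2.16*l + 2.06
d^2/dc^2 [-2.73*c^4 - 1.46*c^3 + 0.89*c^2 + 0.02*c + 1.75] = -32.76*c^2 - 8.76*c + 1.78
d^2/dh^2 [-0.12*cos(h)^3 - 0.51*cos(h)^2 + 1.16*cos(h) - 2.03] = -1.07*cos(h) + 1.02*cos(2*h) + 0.27*cos(3*h)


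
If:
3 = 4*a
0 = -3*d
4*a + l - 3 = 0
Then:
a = 3/4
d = 0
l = 0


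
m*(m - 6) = m^2 - 6*m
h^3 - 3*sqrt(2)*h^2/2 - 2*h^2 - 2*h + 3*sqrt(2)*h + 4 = (h - 2)*(h - 2*sqrt(2))*(h + sqrt(2)/2)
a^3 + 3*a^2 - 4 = (a - 1)*(a + 2)^2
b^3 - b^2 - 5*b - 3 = (b - 3)*(b + 1)^2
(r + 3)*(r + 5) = r^2 + 8*r + 15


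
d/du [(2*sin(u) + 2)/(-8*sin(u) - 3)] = 10*cos(u)/(8*sin(u) + 3)^2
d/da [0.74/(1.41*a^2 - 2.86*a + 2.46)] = (2.1164 - 2.0868*a)/(1.41*a^2 - 2.86*a + 2.46)^2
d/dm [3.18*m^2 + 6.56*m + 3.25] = 6.36*m + 6.56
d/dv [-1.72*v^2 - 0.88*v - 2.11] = -3.44*v - 0.88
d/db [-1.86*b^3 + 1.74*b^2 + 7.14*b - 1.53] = -5.58*b^2 + 3.48*b + 7.14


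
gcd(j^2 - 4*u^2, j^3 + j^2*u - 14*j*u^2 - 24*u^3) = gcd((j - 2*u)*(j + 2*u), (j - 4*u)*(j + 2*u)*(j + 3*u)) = j + 2*u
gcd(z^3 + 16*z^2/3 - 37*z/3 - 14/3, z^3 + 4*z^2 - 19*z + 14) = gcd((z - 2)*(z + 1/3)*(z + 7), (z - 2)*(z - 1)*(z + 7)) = z^2 + 5*z - 14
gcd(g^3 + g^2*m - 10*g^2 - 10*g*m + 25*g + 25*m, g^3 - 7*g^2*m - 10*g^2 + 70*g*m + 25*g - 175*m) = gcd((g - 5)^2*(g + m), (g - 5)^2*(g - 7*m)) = g^2 - 10*g + 25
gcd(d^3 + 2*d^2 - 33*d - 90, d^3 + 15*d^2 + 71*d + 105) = d^2 + 8*d + 15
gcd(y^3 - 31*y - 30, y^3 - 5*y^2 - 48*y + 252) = y - 6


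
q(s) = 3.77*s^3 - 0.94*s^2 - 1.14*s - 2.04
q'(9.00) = 898.05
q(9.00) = 2659.89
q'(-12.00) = 1650.06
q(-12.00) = -6638.28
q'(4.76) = 246.17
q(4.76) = 377.83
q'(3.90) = 163.55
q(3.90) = 202.85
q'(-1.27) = 19.49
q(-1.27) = -9.83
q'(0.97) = 7.68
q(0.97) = -0.59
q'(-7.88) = 715.96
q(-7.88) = -1896.10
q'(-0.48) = 2.37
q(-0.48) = -2.13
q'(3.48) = 129.29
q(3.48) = 141.49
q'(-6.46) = 482.99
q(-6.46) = -1050.24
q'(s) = 11.31*s^2 - 1.88*s - 1.14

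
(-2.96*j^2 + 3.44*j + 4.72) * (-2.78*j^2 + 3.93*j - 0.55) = 8.2288*j^4 - 21.196*j^3 + 2.0256*j^2 + 16.6576*j - 2.596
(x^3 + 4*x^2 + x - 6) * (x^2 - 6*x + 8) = x^5 - 2*x^4 - 15*x^3 + 20*x^2 + 44*x - 48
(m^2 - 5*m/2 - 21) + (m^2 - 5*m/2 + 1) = 2*m^2 - 5*m - 20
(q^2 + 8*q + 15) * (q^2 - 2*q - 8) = q^4 + 6*q^3 - 9*q^2 - 94*q - 120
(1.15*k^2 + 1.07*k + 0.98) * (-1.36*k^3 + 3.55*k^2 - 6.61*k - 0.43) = -1.564*k^5 + 2.6273*k^4 - 5.1358*k^3 - 4.0882*k^2 - 6.9379*k - 0.4214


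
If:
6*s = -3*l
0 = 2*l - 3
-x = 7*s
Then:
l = 3/2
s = -3/4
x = 21/4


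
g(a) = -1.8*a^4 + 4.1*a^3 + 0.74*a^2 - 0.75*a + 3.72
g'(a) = -7.2*a^3 + 12.3*a^2 + 1.48*a - 0.75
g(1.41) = 8.51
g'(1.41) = 5.61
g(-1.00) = -0.69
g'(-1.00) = 17.27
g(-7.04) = -5806.30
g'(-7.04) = 3110.62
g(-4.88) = -1472.30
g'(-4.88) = 1121.69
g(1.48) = 8.89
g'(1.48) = 5.04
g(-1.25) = -6.59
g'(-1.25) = 30.68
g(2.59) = -3.02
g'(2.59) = -39.50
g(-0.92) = 0.55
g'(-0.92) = 13.91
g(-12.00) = -44290.32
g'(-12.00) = 14194.29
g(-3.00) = -243.87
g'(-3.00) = 299.91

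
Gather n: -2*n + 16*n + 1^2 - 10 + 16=14*n + 7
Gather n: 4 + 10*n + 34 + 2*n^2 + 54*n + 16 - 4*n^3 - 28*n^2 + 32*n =-4*n^3 - 26*n^2 + 96*n + 54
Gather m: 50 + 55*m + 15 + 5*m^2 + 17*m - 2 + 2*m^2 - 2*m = 7*m^2 + 70*m + 63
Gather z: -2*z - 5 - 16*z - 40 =-18*z - 45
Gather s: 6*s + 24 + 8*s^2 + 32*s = 8*s^2 + 38*s + 24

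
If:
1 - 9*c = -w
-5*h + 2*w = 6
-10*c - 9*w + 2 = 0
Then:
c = 11/91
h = -106/91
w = 8/91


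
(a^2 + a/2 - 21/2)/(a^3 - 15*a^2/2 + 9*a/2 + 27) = (2*a + 7)/(2*a^2 - 9*a - 18)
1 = 1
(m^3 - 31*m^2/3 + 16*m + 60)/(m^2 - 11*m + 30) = (m^2 - 13*m/3 - 10)/(m - 5)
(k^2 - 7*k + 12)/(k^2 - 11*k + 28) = (k - 3)/(k - 7)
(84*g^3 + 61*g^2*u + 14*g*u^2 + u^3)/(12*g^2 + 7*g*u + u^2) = 7*g + u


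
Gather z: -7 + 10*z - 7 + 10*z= 20*z - 14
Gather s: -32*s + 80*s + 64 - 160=48*s - 96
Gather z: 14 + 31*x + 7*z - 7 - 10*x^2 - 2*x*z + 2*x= -10*x^2 + 33*x + z*(7 - 2*x) + 7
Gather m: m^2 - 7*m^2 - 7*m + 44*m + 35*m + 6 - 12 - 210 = -6*m^2 + 72*m - 216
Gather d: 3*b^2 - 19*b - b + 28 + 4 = 3*b^2 - 20*b + 32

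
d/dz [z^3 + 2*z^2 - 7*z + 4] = 3*z^2 + 4*z - 7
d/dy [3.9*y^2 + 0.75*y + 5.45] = 7.8*y + 0.75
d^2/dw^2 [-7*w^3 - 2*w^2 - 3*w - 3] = -42*w - 4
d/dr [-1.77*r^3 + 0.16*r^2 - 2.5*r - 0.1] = -5.31*r^2 + 0.32*r - 2.5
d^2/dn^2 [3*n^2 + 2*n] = 6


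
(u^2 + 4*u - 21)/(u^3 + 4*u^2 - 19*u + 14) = (u - 3)/(u^2 - 3*u + 2)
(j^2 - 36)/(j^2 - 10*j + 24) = (j + 6)/(j - 4)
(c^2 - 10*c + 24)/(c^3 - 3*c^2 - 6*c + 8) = (c - 6)/(c^2 + c - 2)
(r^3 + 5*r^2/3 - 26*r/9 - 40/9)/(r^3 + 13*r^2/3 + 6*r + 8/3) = (r - 5/3)/(r + 1)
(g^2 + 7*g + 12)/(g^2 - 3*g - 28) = (g + 3)/(g - 7)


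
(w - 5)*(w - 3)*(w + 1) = w^3 - 7*w^2 + 7*w + 15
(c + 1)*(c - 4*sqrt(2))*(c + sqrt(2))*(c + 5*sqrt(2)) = c^4 + c^3 + 2*sqrt(2)*c^3 - 38*c^2 + 2*sqrt(2)*c^2 - 40*sqrt(2)*c - 38*c - 40*sqrt(2)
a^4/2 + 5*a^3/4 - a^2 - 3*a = a*(a/2 + 1)*(a - 3/2)*(a + 2)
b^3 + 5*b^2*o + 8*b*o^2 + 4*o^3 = (b + o)*(b + 2*o)^2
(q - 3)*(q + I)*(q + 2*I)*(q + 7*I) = q^4 - 3*q^3 + 10*I*q^3 - 23*q^2 - 30*I*q^2 + 69*q - 14*I*q + 42*I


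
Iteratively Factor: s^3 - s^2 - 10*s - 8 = (s + 1)*(s^2 - 2*s - 8) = (s - 4)*(s + 1)*(s + 2)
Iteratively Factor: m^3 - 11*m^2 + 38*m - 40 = (m - 4)*(m^2 - 7*m + 10) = (m - 4)*(m - 2)*(m - 5)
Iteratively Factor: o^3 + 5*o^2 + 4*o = (o + 4)*(o^2 + o) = (o + 1)*(o + 4)*(o)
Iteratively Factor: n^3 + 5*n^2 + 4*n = (n + 1)*(n^2 + 4*n) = (n + 1)*(n + 4)*(n)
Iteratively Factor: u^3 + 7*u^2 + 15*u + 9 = (u + 3)*(u^2 + 4*u + 3) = (u + 1)*(u + 3)*(u + 3)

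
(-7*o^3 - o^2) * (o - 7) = -7*o^4 + 48*o^3 + 7*o^2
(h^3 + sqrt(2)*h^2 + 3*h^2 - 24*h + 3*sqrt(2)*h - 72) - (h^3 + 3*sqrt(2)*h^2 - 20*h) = -2*sqrt(2)*h^2 + 3*h^2 - 4*h + 3*sqrt(2)*h - 72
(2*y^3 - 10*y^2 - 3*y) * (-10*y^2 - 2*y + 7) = -20*y^5 + 96*y^4 + 64*y^3 - 64*y^2 - 21*y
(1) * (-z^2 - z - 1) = -z^2 - z - 1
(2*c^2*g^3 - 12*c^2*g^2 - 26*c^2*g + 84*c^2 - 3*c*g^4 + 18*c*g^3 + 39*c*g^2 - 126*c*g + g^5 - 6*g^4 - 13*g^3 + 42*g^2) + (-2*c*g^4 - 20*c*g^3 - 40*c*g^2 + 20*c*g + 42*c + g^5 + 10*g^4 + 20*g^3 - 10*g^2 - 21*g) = 2*c^2*g^3 - 12*c^2*g^2 - 26*c^2*g + 84*c^2 - 5*c*g^4 - 2*c*g^3 - c*g^2 - 106*c*g + 42*c + 2*g^5 + 4*g^4 + 7*g^3 + 32*g^2 - 21*g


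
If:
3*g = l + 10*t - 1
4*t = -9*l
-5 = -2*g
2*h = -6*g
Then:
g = 5/2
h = -15/2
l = -17/43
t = 153/172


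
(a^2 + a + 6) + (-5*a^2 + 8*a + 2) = -4*a^2 + 9*a + 8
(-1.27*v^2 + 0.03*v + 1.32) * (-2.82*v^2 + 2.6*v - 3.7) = 3.5814*v^4 - 3.3866*v^3 + 1.0546*v^2 + 3.321*v - 4.884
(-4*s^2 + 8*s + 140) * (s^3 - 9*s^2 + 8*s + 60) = -4*s^5 + 44*s^4 + 36*s^3 - 1436*s^2 + 1600*s + 8400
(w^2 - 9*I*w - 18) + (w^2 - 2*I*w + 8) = 2*w^2 - 11*I*w - 10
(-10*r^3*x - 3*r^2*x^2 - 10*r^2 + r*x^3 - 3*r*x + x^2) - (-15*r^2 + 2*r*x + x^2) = -10*r^3*x - 3*r^2*x^2 + 5*r^2 + r*x^3 - 5*r*x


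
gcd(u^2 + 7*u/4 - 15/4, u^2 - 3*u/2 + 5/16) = u - 5/4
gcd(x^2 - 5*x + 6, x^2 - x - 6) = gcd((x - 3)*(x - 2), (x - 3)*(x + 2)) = x - 3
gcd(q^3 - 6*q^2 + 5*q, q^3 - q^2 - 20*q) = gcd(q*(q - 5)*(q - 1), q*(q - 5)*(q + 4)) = q^2 - 5*q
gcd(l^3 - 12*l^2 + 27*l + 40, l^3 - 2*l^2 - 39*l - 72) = l - 8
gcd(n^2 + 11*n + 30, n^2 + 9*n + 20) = n + 5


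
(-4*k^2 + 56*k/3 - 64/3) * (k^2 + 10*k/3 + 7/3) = -4*k^4 + 16*k^3/3 + 284*k^2/9 - 248*k/9 - 448/9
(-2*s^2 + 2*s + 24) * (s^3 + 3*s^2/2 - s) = -2*s^5 - s^4 + 29*s^3 + 34*s^2 - 24*s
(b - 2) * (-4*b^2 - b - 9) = -4*b^3 + 7*b^2 - 7*b + 18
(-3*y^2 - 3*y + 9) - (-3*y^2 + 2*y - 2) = 11 - 5*y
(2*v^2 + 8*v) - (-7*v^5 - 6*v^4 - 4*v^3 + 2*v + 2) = 7*v^5 + 6*v^4 + 4*v^3 + 2*v^2 + 6*v - 2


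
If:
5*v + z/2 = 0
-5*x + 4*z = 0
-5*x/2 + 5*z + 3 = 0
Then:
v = 1/10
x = -4/5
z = -1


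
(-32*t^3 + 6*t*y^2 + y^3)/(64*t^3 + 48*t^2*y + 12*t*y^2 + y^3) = (-2*t + y)/(4*t + y)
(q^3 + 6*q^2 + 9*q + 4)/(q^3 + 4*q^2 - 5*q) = (q^3 + 6*q^2 + 9*q + 4)/(q*(q^2 + 4*q - 5))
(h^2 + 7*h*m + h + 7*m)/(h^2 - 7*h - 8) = (h + 7*m)/(h - 8)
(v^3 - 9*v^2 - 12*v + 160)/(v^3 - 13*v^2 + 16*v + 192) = (v^2 - v - 20)/(v^2 - 5*v - 24)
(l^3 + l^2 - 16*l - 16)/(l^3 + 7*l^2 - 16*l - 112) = (l + 1)/(l + 7)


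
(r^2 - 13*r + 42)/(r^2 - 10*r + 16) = (r^2 - 13*r + 42)/(r^2 - 10*r + 16)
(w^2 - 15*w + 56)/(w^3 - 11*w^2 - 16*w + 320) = (w - 7)/(w^2 - 3*w - 40)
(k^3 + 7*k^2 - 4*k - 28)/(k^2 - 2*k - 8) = (k^2 + 5*k - 14)/(k - 4)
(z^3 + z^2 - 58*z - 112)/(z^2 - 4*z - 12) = (z^2 - z - 56)/(z - 6)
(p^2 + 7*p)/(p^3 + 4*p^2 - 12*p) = (p + 7)/(p^2 + 4*p - 12)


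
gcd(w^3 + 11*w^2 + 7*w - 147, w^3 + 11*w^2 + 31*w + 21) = w + 7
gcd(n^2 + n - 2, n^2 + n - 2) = n^2 + n - 2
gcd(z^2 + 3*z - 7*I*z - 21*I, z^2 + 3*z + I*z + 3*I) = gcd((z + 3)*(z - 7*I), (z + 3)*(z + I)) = z + 3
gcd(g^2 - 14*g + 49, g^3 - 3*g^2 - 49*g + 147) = g - 7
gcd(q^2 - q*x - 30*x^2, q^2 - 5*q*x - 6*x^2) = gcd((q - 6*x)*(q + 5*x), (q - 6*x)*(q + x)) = -q + 6*x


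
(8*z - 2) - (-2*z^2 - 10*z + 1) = 2*z^2 + 18*z - 3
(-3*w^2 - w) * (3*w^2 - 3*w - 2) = -9*w^4 + 6*w^3 + 9*w^2 + 2*w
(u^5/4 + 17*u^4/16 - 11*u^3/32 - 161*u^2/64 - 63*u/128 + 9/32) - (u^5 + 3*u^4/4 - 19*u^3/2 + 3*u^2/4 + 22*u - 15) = -3*u^5/4 + 5*u^4/16 + 293*u^3/32 - 209*u^2/64 - 2879*u/128 + 489/32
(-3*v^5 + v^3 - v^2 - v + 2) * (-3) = 9*v^5 - 3*v^3 + 3*v^2 + 3*v - 6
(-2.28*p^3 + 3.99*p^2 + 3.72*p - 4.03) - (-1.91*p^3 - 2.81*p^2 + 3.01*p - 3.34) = -0.37*p^3 + 6.8*p^2 + 0.71*p - 0.69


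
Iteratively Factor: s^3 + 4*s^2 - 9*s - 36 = (s + 4)*(s^2 - 9) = (s + 3)*(s + 4)*(s - 3)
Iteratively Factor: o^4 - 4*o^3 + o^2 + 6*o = (o + 1)*(o^3 - 5*o^2 + 6*o) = (o - 3)*(o + 1)*(o^2 - 2*o) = (o - 3)*(o - 2)*(o + 1)*(o)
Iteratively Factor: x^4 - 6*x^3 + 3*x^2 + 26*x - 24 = (x - 1)*(x^3 - 5*x^2 - 2*x + 24) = (x - 4)*(x - 1)*(x^2 - x - 6) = (x - 4)*(x - 1)*(x + 2)*(x - 3)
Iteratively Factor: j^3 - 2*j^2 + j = (j)*(j^2 - 2*j + 1) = j*(j - 1)*(j - 1)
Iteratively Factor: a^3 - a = (a + 1)*(a^2 - a) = a*(a + 1)*(a - 1)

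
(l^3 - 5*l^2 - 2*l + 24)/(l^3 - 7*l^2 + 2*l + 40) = (l - 3)/(l - 5)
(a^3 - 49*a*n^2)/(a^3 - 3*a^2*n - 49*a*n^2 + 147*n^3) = a/(a - 3*n)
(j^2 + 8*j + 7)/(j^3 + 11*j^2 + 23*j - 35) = (j + 1)/(j^2 + 4*j - 5)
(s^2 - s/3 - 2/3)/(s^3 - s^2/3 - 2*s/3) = 1/s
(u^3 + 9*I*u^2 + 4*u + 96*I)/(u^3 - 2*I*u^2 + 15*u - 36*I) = (u + 8*I)/(u - 3*I)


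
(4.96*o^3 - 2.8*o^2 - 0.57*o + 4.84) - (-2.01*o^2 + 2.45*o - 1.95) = 4.96*o^3 - 0.79*o^2 - 3.02*o + 6.79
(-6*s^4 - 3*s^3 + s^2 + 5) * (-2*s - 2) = 12*s^5 + 18*s^4 + 4*s^3 - 2*s^2 - 10*s - 10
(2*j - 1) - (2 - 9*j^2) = 9*j^2 + 2*j - 3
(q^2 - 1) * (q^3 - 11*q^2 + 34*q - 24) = q^5 - 11*q^4 + 33*q^3 - 13*q^2 - 34*q + 24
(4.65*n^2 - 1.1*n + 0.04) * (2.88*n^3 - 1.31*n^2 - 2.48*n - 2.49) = 13.392*n^5 - 9.2595*n^4 - 9.9758*n^3 - 8.9029*n^2 + 2.6398*n - 0.0996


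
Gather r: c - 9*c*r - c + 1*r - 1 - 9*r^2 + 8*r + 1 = -9*r^2 + r*(9 - 9*c)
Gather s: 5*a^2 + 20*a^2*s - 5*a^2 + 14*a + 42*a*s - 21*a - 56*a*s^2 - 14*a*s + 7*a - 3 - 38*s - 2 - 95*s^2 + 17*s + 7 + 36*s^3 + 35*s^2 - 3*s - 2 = 36*s^3 + s^2*(-56*a - 60) + s*(20*a^2 + 28*a - 24)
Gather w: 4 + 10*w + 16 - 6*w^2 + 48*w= -6*w^2 + 58*w + 20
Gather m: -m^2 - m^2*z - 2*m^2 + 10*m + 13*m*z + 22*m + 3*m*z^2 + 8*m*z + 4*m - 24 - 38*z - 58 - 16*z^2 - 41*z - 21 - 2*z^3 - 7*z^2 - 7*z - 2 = m^2*(-z - 3) + m*(3*z^2 + 21*z + 36) - 2*z^3 - 23*z^2 - 86*z - 105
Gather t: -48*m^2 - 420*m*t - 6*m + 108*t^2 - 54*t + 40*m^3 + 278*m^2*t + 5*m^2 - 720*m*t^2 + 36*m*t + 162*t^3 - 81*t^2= 40*m^3 - 43*m^2 - 6*m + 162*t^3 + t^2*(27 - 720*m) + t*(278*m^2 - 384*m - 54)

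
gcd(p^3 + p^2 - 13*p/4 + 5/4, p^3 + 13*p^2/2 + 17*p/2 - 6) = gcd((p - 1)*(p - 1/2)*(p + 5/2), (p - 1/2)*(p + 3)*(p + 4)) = p - 1/2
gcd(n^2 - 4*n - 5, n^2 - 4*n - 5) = n^2 - 4*n - 5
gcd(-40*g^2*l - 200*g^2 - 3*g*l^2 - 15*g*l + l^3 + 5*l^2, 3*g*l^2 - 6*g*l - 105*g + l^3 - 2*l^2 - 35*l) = l + 5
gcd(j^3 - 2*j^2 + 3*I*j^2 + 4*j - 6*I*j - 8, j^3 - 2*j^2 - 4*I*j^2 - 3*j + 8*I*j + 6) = j^2 + j*(-2 - I) + 2*I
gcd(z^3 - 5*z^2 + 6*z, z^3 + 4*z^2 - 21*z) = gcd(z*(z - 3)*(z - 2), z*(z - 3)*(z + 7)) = z^2 - 3*z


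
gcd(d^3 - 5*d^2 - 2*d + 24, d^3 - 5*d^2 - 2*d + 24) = d^3 - 5*d^2 - 2*d + 24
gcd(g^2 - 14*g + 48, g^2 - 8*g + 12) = g - 6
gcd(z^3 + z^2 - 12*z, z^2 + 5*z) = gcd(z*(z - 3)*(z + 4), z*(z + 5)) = z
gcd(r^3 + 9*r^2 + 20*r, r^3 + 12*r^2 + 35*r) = r^2 + 5*r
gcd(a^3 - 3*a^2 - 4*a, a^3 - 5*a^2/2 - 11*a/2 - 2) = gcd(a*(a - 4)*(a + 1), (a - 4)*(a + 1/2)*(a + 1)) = a^2 - 3*a - 4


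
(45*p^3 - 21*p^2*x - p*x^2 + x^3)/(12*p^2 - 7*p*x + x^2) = (-15*p^2 + 2*p*x + x^2)/(-4*p + x)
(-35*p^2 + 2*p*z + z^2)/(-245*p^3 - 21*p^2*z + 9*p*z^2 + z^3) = 1/(7*p + z)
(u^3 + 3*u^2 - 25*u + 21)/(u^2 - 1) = (u^2 + 4*u - 21)/(u + 1)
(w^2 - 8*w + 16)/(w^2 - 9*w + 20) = (w - 4)/(w - 5)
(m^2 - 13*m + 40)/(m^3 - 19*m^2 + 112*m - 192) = (m - 5)/(m^2 - 11*m + 24)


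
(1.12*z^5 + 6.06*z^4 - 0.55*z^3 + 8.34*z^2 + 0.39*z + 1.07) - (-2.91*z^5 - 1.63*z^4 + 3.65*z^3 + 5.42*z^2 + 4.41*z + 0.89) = 4.03*z^5 + 7.69*z^4 - 4.2*z^3 + 2.92*z^2 - 4.02*z + 0.18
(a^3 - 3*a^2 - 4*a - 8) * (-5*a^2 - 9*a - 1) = -5*a^5 + 6*a^4 + 46*a^3 + 79*a^2 + 76*a + 8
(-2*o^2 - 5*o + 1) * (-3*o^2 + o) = 6*o^4 + 13*o^3 - 8*o^2 + o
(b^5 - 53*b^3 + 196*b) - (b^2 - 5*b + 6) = b^5 - 53*b^3 - b^2 + 201*b - 6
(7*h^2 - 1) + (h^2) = 8*h^2 - 1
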